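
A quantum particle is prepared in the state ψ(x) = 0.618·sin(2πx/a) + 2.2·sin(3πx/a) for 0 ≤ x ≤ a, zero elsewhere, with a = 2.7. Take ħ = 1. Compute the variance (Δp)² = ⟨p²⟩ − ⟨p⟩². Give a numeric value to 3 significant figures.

11.7

Compute ⟨p⟩ and ⟨p²⟩ separately; (Δp)² = ⟨p²⟩ − ⟨p⟩².
d²/dx² sin(jπx/a) = −(jπ/a)²·sin(jπx/a); on 0 ≤ x ≤ a, ∫sin²(jπx/a) dx = a/2 and ∫sin(jπx/a)·sin(lπx/a) dx = 0 for j ≠ l, so only diagonal terms survive in ∫|ψ|² and ∫ψ·ψ″; ∫ψ·ψ′ dx = [ψ²/2] between the walls = 0.
Normalization: ∫|ψ|² dx = 7.0496.
⟨p⟩ = 0.0000 and ⟨p²⟩ = 11.690.
(Δp)² = 11.690 − (0.0000)² = 11.690.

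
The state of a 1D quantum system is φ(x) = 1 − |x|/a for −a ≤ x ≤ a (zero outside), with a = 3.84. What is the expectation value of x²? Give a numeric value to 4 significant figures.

1.475

⟨x²⟩ = ∫ x²·|φ|² dx / ∫|φ|² dx (integrals over the domain).
φ is even, so ∫ over [−a, a] = 2∫₀ᵃ with φ = 1 − x/a there: ∫₀ᵃ (1 − x/a)² dx = a/3, ∫₀ᵃ x²(1 − x/a)² dx = a³/30, ∫₀ᵃ x⁴(1 − x/a)² dx = a⁵/105.
State is unnormalized: ∫|φ|² dx = 2.5600, and ∫φ*·x²·φ dx = 3.7749, so ⟨x²⟩ = 3.7749 / 2.5600.
⟨x²⟩ = 1.4746.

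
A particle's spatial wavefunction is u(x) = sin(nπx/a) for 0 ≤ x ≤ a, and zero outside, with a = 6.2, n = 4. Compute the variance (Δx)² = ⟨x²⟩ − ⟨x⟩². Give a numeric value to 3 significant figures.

3.08

Compute ⟨x⟩ and ⟨x²⟩ separately, then (Δx)² = ⟨x²⟩ − ⟨x⟩².
With sin²θ = (1 − cos2θ)/2 on 0 ≤ x ≤ a: ∫sin²(nπx/a) dx = a/2, ∫x·sin²(nπx/a) dx = a²/4, ∫x²·sin²(nπx/a) dx = a³·(1/6 − 1/(4n²π²)); higher powers xᵏ the same way, integrating xᵏ·cos(2nπx/a) by parts.
Normalization: ∫|u|² dx = 3.1000.
⟨x⟩ = 3.1000 and ⟨x²⟩ = 12.692.
(Δx)² = 12.692 − (3.1000)² = 3.0816.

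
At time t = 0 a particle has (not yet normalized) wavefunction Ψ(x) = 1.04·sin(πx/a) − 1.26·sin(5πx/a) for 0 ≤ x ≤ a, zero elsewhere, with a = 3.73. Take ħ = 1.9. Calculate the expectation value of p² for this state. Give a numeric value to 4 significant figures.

39.12

p² Ψ = −ħ² d²Ψ/dx²; ⟨p²⟩ = −ħ² ∫ Ψ*·Ψ'' dx / ∫|Ψ|² dx.
d²/dx² sin(jπx/a) = −(jπ/a)²·sin(jπx/a); on 0 ≤ x ≤ a, ∫sin²(jπx/a) dx = a/2 and ∫sin(jπx/a)·sin(lπx/a) dx = 0 for j ≠ l, so only diagonal terms survive in ∫|Ψ|² and ∫Ψ·Ψ″; ∫Ψ·Ψ′ dx = [Ψ²/2] between the walls = 0.
State is unnormalized: ∫|Ψ|² dx = 4.9781, and ∫Ψ*·(−ħ² Ψ'') dx = 194.73, so ⟨p²⟩ = 194.73 / 4.9781.
⟨p²⟩ = 39.117.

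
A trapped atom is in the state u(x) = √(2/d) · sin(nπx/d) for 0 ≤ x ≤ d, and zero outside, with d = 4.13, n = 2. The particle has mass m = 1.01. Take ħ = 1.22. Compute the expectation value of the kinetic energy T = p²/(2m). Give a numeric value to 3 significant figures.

T = −(ħ²/2m) d²/dx², so ⟨T⟩ = −(ħ²/2m) ∫ u*·u'' dx; with m = 1.01.
d/dx sin(nπx/d) = (nπ/d)·cos(nπx/d) and d²/dx² sin(nπx/d) = −(nπ/d)²·sin(nπx/d); on 0 ≤ x ≤ d, ∫sin²(nπx/d) dx = d/2 and ∫sin(nπx/d)·cos(nπx/d) dx = 0.
⟨T⟩ = 1.7054.

1.71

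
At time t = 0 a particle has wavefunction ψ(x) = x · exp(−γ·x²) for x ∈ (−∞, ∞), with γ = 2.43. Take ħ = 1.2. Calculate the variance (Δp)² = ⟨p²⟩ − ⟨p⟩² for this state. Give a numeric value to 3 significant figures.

10.5

Compute ⟨p⟩ and ⟨p²⟩ separately; (Δp)² = ⟨p²⟩ − ⟨p⟩².
Expand each integrand as polynomial × e^(−2γx²) and use ∫x^(2j)·e^(−2γx²) dx = (2j−1)!!/(4γ)^j · √(π/(2γ)), odd powers → 0; here √(π/(2γ)) = 0.80400. Differentiate with the product rule, d/dx e^(−γx²) = −2γx·e^(−γx²).
Normalization: ∫|ψ|² dx = 0.082716.
⟨p⟩ = 0.0000 and ⟨p²⟩ = 10.498.
(Δp)² = 10.498 − (0.0000)² = 10.498.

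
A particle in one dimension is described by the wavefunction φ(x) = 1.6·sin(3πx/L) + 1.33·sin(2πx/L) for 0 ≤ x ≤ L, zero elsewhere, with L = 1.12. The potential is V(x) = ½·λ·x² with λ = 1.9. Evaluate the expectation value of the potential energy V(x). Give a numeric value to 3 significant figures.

⟨V⟩ = ∫ V(x)·|φ|² dx / ∫|φ|² dx.
On 0 ≤ x ≤ L (j ≠ l): ∫sin²(jπx/L) dx = L/2, ∫sin(jπx/L)·sin(lπx/L) dx = 0; diagonal moments ∫x·sin²(jπx/L) dx = L²/4, ∫x²·sin²(jπx/L) dx = L³·(1/6 − 1/(4j²π²)); cross terms ∫x·sin(jπx/L)·sin(lπx/L) dx = 0 for j + l even and −4jlL²/(π²(j² − l²)²) for j + l odd, ∫x²·sin(jπx/L)·sin(lπx/L) dx = (−1)^(j+l)·4jlL³/(π²(j² − l²)²); higher powers the same way via product-to-sum and parts.
State is unnormalized: ∫|φ|² dx = 2.4242, and ∫φ*·V(x)·φ dx = 0.38586, so ⟨V⟩ = 0.38586 / 2.4242.
⟨V⟩ = 0.15917.

0.159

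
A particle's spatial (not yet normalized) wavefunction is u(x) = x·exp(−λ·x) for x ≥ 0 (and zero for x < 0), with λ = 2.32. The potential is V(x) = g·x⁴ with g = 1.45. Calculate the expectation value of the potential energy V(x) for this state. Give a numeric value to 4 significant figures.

1.126

⟨V⟩ = ∫ V(x)·|u|² dx / ∫|u|² dx.
Every integrand reduces to terms xʲ·e^(−2λx) on [0, ∞); use ∫₀^∞ xʲ·e^(−2λx) dx = j!/(2λ)^(j+1).
State is unnormalized: ∫|u|² dx = 0.020021, and ∫u*·V(x)·u dx = 0.022546, so ⟨V⟩ = 0.022546 / 0.020021.
⟨V⟩ = 1.1262.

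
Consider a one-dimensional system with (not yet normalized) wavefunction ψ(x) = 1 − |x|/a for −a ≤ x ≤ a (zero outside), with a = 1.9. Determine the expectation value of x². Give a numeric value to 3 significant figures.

0.361

⟨x²⟩ = ∫ x²·|ψ|² dx / ∫|ψ|² dx (integrals over the domain).
ψ is even, so ∫ over [−a, a] = 2∫₀ᵃ with ψ = 1 − x/a there: ∫₀ᵃ (1 − x/a)² dx = a/3, ∫₀ᵃ x²(1 − x/a)² dx = a³/30, ∫₀ᵃ x⁴(1 − x/a)² dx = a⁵/105.
State is unnormalized: ∫|ψ|² dx = 1.2667, and ∫ψ*·x²·ψ dx = 0.45727, so ⟨x²⟩ = 0.45727 / 1.2667.
⟨x²⟩ = 0.36100.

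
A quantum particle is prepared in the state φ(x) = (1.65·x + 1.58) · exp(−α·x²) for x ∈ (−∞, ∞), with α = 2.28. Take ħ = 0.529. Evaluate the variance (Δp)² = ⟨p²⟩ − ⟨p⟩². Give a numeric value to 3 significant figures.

Compute ⟨p⟩ and ⟨p²⟩ separately; (Δp)² = ⟨p²⟩ − ⟨p⟩².
Expand each integrand as polynomial × e^(−2αx²) and use ∫x^(2j)·e^(−2αx²) dx = (2j−1)!!/(4α)^j · √(π/(2α)), odd powers → 0; here √(π/(2α)) = 0.83003. Differentiate with the product rule, d/dx e^(−αx²) = −2αx·e^(−αx²).
Normalization: ∫|φ|² dx = 2.3199.
⟨p⟩ = 0.0000 and ⟨p²⟩ = 0.77433.
(Δp)² = 0.77433 − (0.0000)² = 0.77433.

0.774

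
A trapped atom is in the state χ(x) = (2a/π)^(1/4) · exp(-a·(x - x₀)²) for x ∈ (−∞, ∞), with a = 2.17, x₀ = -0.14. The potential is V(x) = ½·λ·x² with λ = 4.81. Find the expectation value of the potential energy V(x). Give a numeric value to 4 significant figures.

0.3242

⟨V⟩ = ∫ V(x)·|χ|² dx.
Gaussian moments (u = x − x₀): ∫u^(2j)·e^(−2au²) du = (2j−1)!!/(4a)^j · √(π/(2a)), odd powers integrate to 0; here √(π/(2a)) = 0.85081.
⟨V⟩ = 0.32421.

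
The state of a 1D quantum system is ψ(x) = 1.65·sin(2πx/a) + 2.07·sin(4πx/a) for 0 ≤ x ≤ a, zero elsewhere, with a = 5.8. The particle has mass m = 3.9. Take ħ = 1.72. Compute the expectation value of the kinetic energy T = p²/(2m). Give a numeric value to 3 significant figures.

1.26

T = −(ħ²/2m) d²/dx², so ⟨T⟩ = −(ħ²/2m) ∫ ψ*·ψ'' dx / ∫|ψ|² dx; with m = 3.9.
d²/dx² sin(jπx/a) = −(jπ/a)²·sin(jπx/a); on 0 ≤ x ≤ a, ∫sin²(jπx/a) dx = a/2 and ∫sin(jπx/a)·sin(lπx/a) dx = 0 for j ≠ l, so only diagonal terms survive in ∫|ψ|² and ∫ψ·ψ″; ∫ψ·ψ′ dx = [ψ²/2] between the walls = 0.
State is unnormalized: ∫|ψ|² dx = 20.321, and ∫ψ*·(−ħ²/2m · ψ'') dx = 25.638, so ⟨T⟩ = 25.638 / 20.321.
⟨T⟩ = 1.2616.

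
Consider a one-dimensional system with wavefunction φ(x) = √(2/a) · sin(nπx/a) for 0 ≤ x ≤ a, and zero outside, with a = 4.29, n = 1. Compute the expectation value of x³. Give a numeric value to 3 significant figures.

13.7

⟨x³⟩ = ∫ x³·|φ|² dx (integrals over the domain).
With sin²θ = (1 − cos2θ)/2 on 0 ≤ x ≤ a: ∫sin²(nπx/a) dx = a/2, ∫x·sin²(nπx/a) dx = a²/4, ∫x²·sin²(nπx/a) dx = a³·(1/6 − 1/(4n²π²)); higher powers xᵏ the same way, integrating xᵏ·cos(2nπx/a) by parts.
⟨x³⟩ = 13.739.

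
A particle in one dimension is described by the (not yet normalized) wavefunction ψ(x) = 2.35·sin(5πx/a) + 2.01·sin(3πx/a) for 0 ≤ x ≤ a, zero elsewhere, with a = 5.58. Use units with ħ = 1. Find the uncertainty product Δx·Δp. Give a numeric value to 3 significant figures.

Δx = √(⟨x²⟩−⟨x⟩²), Δp = √(⟨p²⟩−⟨p⟩²).
On 0 ≤ x ≤ a (j ≠ l): ∫sin²(jπx/a) dx = a/2, ∫sin(jπx/a)·sin(lπx/a) dx = 0; diagonal moments ∫x·sin²(jπx/a) dx = a²/4, ∫x²·sin²(jπx/a) dx = a³·(1/6 − 1/(4j²π²)); cross terms ∫x·sin(jπx/a)·sin(lπx/a) dx = 0 for j + l even and −4jla²/(π²(j² − l²)²) for j + l odd, ∫x²·sin(jπx/a)·sin(lπx/a) dx = (−1)^(j+l)·4jla³/(π²(j² − l²)²); higher powers the same way via product-to-sum and parts. d²/dx² sin(jπx/a) = −(jπ/a)²·sin(jπx/a); on 0 ≤ x ≤ a, ∫sin²(jπx/a) dx = a/2 and ∫sin(jπx/a)·sin(lπx/a) dx = 0 for j ≠ l, so only diagonal terms survive in ∫|ψ|² and ∫ψ·ψ″; ∫ψ·ψ′ dx = [ψ²/2] between the walls = 0.
Normalization: ∫|ψ|² dx = 26.680.
⟨x⟩ = 2.7900, ⟨x²⟩ = 11.729 ⇒ Δx = 1.9862.
⟨p⟩ = 0.0000, ⟨p²⟩ = 5.7818 ⇒ Δp = 2.4045.
Δx·Δp = 4.7760.

4.78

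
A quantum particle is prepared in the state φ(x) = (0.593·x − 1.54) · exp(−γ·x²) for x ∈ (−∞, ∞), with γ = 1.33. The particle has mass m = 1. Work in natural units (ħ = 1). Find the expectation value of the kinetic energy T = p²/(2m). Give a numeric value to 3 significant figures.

T = −(ħ²/2m) d²/dx², so ⟨T⟩ = −(ħ²/2m) ∫ φ*·φ'' dx / ∫|φ|² dx; with m = 1.
Expand each integrand as polynomial × e^(−2γx²) and use ∫x^(2j)·e^(−2γx²) dx = (2j−1)!!/(4γ)^j · √(π/(2γ)), odd powers → 0; here √(π/(2γ)) = 1.0868. Differentiate with the product rule, d/dx e^(−γx²) = −2γx·e^(−γx²).
State is unnormalized: ∫|φ|² dx = 2.6492, and ∫φ*·(−ħ²/2m · φ'') dx = 1.8573, so ⟨T⟩ = 1.8573 / 2.6492.
⟨T⟩ = 0.70106.

0.701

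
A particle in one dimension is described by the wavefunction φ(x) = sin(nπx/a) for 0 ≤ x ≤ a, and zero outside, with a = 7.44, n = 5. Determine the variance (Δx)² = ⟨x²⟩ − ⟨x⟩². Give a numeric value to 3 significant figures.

4.50

Compute ⟨x⟩ and ⟨x²⟩ separately, then (Δx)² = ⟨x²⟩ − ⟨x⟩².
With sin²θ = (1 − cos2θ)/2 on 0 ≤ x ≤ a: ∫sin²(nπx/a) dx = a/2, ∫x·sin²(nπx/a) dx = a²/4, ∫x²·sin²(nπx/a) dx = a³·(1/6 − 1/(4n²π²)); higher powers xᵏ the same way, integrating xᵏ·cos(2nπx/a) by parts.
Normalization: ∫|φ|² dx = 3.7200.
⟨x⟩ = 3.7200 and ⟨x²⟩ = 18.339.
(Δx)² = 18.339 − (3.7200)² = 4.5006.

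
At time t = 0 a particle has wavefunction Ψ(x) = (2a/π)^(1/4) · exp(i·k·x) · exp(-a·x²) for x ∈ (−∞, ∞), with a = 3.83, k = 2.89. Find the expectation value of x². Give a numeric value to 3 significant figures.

⟨x²⟩ = ∫ x²·|Ψ|² dx (integrals over the domain).
Gaussian moments: ∫x^(2j)·e^(−2ax²) dx = (2j−1)!!/(4a)^j · √(π/(2a)), odd powers integrate to 0; here √(π/(2a)) = 0.64041.
⟨x²⟩ = 0.065274.

0.0653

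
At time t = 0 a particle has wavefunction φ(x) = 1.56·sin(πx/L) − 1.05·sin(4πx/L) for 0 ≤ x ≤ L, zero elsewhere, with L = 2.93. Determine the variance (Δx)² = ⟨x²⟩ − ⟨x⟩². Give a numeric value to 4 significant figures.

0.4061

Compute ⟨x⟩ and ⟨x²⟩ separately, then (Δx)² = ⟨x²⟩ − ⟨x⟩².
On 0 ≤ x ≤ L (j ≠ l): ∫sin²(jπx/L) dx = L/2, ∫sin(jπx/L)·sin(lπx/L) dx = 0; diagonal moments ∫x·sin²(jπx/L) dx = L²/4, ∫x²·sin²(jπx/L) dx = L³·(1/6 − 1/(4j²π²)); cross terms ∫x·sin(jπx/L)·sin(lπx/L) dx = 0 for j + l even and −4jlL²/(π²(j² − l²)²) for j + l odd, ∫x²·sin(jπx/L)·sin(lπx/L) dx = (−1)^(j+l)·4jlL³/(π²(j² − l²)²); higher powers the same way via product-to-sum and parts.
Normalization: ∫|φ|² dx = 5.1804.
⟨x⟩ = 1.5041 and ⟨x²⟩ = 2.6685.
(Δx)² = 2.6685 − (1.5041)² = 0.40609.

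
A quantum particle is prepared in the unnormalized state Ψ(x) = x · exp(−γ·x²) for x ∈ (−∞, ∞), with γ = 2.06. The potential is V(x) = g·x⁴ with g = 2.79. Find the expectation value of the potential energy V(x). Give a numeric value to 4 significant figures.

⟨V⟩ = ∫ V(x)·|Ψ|² dx / ∫|Ψ|² dx.
Expand each integrand as polynomial × e^(−2γx²) and use ∫x^(2j)·e^(−2γx²) dx = (2j−1)!!/(4γ)^j · √(π/(2γ)), odd powers → 0; here √(π/(2γ)) = 0.87323.
State is unnormalized: ∫|Ψ|² dx = 0.10597, and ∫Ψ*·V(x)·Ψ dx = 0.065319, so ⟨V⟩ = 0.065319 / 0.10597.
⟨V⟩ = 0.61637.

0.6164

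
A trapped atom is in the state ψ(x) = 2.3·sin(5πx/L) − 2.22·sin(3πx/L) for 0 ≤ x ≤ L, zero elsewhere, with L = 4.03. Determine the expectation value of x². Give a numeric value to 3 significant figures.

4.58

⟨x²⟩ = ∫ x²·|ψ|² dx / ∫|ψ|² dx (integrals over the domain).
On 0 ≤ x ≤ L (j ≠ l): ∫sin²(jπx/L) dx = L/2, ∫sin(jπx/L)·sin(lπx/L) dx = 0; diagonal moments ∫x·sin²(jπx/L) dx = L²/4, ∫x²·sin²(jπx/L) dx = L³·(1/6 − 1/(4j²π²)); cross terms ∫x·sin(jπx/L)·sin(lπx/L) dx = 0 for j + l even and −4jlL²/(π²(j² − l²)²) for j + l odd, ∫x²·sin(jπx/L)·sin(lπx/L) dx = (−1)^(j+l)·4jlL³/(π²(j² − l²)²); higher powers the same way via product-to-sum and parts.
State is unnormalized: ∫|ψ|² dx = 20.590, and ∫ψ*·x²·ψ dx = 94.336, so ⟨x²⟩ = 94.336 / 20.590.
⟨x²⟩ = 4.5816.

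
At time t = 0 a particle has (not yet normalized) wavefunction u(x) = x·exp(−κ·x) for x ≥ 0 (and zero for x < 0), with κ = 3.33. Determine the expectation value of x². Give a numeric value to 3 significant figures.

⟨x²⟩ = ∫ x²·|u|² dx / ∫|u|² dx (integrals over the domain).
Every integrand reduces to terms xʲ·e^(−2κx) on [0, ∞); use ∫₀^∞ xʲ·e^(−2κx) dx = j!/(2κ)^(j+1).
State is unnormalized: ∫|u|² dx = 0.0067703, and ∫u*·x²·u dx = 0.0018316, so ⟨x²⟩ = 0.0018316 / 0.0067703.
⟨x²⟩ = 0.27054.

0.271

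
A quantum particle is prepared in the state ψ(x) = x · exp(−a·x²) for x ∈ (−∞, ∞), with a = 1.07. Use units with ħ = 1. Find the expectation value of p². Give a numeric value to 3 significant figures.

3.21

p² ψ = −ħ² d²ψ/dx²; ⟨p²⟩ = −ħ² ∫ ψ*·ψ'' dx / ∫|ψ|² dx.
Expand each integrand as polynomial × e^(−2ax²) and use ∫x^(2j)·e^(−2ax²) dx = (2j−1)!!/(4a)^j · √(π/(2a)), odd powers → 0; here √(π/(2a)) = 1.2116. Differentiate with the product rule, d/dx e^(−ax²) = −2ax·e^(−ax²).
State is unnormalized: ∫|ψ|² dx = 0.28309, and ∫ψ*·(−ħ² ψ'') dx = 0.90872, so ⟨p²⟩ = 0.90872 / 0.28309.
⟨p²⟩ = 3.2100.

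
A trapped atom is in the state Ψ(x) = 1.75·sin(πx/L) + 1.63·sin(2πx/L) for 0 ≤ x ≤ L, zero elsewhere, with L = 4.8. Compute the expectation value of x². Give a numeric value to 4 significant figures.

⟨x²⟩ = ∫ x²·|Ψ|² dx / ∫|Ψ|² dx (integrals over the domain).
On 0 ≤ x ≤ L (j ≠ l): ∫sin²(jπx/L) dx = L/2, ∫sin(jπx/L)·sin(lπx/L) dx = 0; diagonal moments ∫x·sin²(jπx/L) dx = L²/4, ∫x²·sin²(jπx/L) dx = L³·(1/6 − 1/(4j²π²)); cross terms ∫x·sin(jπx/L)·sin(lπx/L) dx = 0 for j + l even and −4jlL²/(π²(j² − l²)²) for j + l odd, ∫x²·sin(jπx/L)·sin(lπx/L) dx = (−1)^(j+l)·4jlL³/(π²(j² − l²)²); higher powers the same way via product-to-sum and parts.
State is unnormalized: ∫|Ψ|² dx = 13.727, and ∫Ψ*·x²·Ψ dx = 38.157, so ⟨x²⟩ = 38.157 / 13.727.
⟨x²⟩ = 2.7798.

2.780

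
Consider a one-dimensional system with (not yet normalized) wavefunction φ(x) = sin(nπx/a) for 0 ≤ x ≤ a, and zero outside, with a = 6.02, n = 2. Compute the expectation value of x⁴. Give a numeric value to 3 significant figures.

⟨x⁴⟩ = ∫ x⁴·|φ|² dx / ∫|φ|² dx (integrals over the domain).
With sin²θ = (1 − cos2θ)/2 on 0 ≤ x ≤ a: ∫sin²(nπx/a) dx = a/2, ∫x·sin²(nπx/a) dx = a²/4, ∫x²·sin²(nπx/a) dx = a³·(1/6 − 1/(4n²π²)); higher powers xᵏ the same way, integrating xᵏ·cos(2nπx/a) by parts.
State is unnormalized: ∫|φ|² dx = 3.0100, and ∫φ*·x⁴·φ dx = 694.31, so ⟨x⁴⟩ = 694.31 / 3.0100.
⟨x⁴⟩ = 230.67.

231.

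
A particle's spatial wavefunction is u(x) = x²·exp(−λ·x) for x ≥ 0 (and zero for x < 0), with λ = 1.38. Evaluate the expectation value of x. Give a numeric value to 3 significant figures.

⟨x⟩ = ∫ x·|u|² dx / ∫|u|² dx (integrals over the domain).
Every integrand reduces to terms xʲ·e^(−2λx) on [0, ∞); use ∫₀^∞ xʲ·e^(−2λx) dx = j!/(2λ)^(j+1).
State is unnormalized: ∫|u|² dx = 0.14985, and ∫u*·x·u dx = 0.27147, so ⟨x⟩ = 0.27147 / 0.14985.
⟨x⟩ = 1.8116.

1.81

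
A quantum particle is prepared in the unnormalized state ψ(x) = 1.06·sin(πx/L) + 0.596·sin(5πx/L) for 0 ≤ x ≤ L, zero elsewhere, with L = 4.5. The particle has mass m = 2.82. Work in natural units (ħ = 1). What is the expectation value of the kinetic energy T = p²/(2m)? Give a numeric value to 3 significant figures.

T = −(ħ²/2m) d²/dx², so ⟨T⟩ = −(ħ²/2m) ∫ ψ*·ψ'' dx / ∫|ψ|² dx; with m = 2.82.
d²/dx² sin(jπx/L) = −(jπ/L)²·sin(jπx/L); on 0 ≤ x ≤ L, ∫sin²(jπx/L) dx = L/2 and ∫sin(jπx/L)·sin(lπx/L) dx = 0 for j ≠ l, so only diagonal terms survive in ∫|ψ|² and ∫ψ·ψ″; ∫ψ·ψ′ dx = [ψ²/2] between the walls = 0.
State is unnormalized: ∫|ψ|² dx = 3.3273, and ∫ψ*·(−ħ²/2m · ψ'') dx = 1.9451, so ⟨T⟩ = 1.9451 / 3.3273.
⟨T⟩ = 0.58460.

0.585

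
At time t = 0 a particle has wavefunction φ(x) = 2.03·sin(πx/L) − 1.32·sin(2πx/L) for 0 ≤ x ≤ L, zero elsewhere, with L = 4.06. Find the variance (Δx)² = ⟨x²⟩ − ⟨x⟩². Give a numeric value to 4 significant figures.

0.2779

Compute ⟨x⟩ and ⟨x²⟩ separately, then (Δx)² = ⟨x²⟩ − ⟨x⟩².
On 0 ≤ x ≤ L (j ≠ l): ∫sin²(jπx/L) dx = L/2, ∫sin(jπx/L)·sin(lπx/L) dx = 0; diagonal moments ∫x·sin²(jπx/L) dx = L²/4, ∫x²·sin²(jπx/L) dx = L³·(1/6 − 1/(4j²π²)); cross terms ∫x·sin(jπx/L)·sin(lπx/L) dx = 0 for j + l even and −4jlL²/(π²(j² − l²)²) for j + l odd, ∫x²·sin(jπx/L)·sin(lπx/L) dx = (−1)^(j+l)·4jlL³/(π²(j² − l²)²); higher powers the same way via product-to-sum and parts.
Normalization: ∫|φ|² dx = 11.902.
⟨x⟩ = 2.6984 and ⟨x²⟩ = 7.5594.
(Δx)² = 7.5594 − (2.6984)² = 0.27787.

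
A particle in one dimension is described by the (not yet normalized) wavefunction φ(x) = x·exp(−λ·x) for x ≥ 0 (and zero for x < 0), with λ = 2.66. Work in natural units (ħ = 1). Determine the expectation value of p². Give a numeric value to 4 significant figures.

p² φ = −ħ² d²φ/dx²; ⟨p²⟩ = −ħ² ∫ φ*·φ'' dx / ∫|φ|² dx.
Differentiate x·exp(−λ·x) with the product rule; every integrand then reduces to terms xʲ·e^(−2λx) on [0, ∞), with ∫₀^∞ xʲ·e^(−2λx) dx = j!/(2λ)^(j+1).
State is unnormalized: ∫|φ|² dx = 0.013283, and ∫φ*·(−ħ² φ'') dx = 0.093985, so ⟨p²⟩ = 0.093985 / 0.013283.
⟨p²⟩ = 7.0756.

7.076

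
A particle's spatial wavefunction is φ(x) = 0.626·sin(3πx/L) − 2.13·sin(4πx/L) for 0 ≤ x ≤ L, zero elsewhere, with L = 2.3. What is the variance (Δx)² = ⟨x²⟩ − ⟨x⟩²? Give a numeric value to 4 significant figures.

0.3620

Compute ⟨x⟩ and ⟨x²⟩ separately, then (Δx)² = ⟨x²⟩ − ⟨x⟩².
On 0 ≤ x ≤ L (j ≠ l): ∫sin²(jπx/L) dx = L/2, ∫sin(jπx/L)·sin(lπx/L) dx = 0; diagonal moments ∫x·sin²(jπx/L) dx = L²/4, ∫x²·sin²(jπx/L) dx = L³·(1/6 − 1/(4j²π²)); cross terms ∫x·sin(jπx/L)·sin(lπx/L) dx = 0 for j + l even and −4jlL²/(π²(j² − l²)²) for j + l odd, ∫x²·sin(jπx/L)·sin(lπx/L) dx = (−1)^(j+l)·4jlL³/(π²(j² − l²)²); higher powers the same way via product-to-sum and parts.
Normalization: ∫|φ|² dx = 5.6681.
⟨x⟩ = 1.3970 and ⟨x²⟩ = 2.3137.
(Δx)² = 2.3137 − (1.3970)² = 0.36202.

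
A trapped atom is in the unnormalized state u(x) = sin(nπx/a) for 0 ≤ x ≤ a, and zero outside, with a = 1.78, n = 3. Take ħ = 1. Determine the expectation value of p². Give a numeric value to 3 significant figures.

p² u = −ħ² d²u/dx²; ⟨p²⟩ = −ħ² ∫ u*·u'' dx / ∫|u|² dx.
d/dx sin(nπx/a) = (nπ/a)·cos(nπx/a) and d²/dx² sin(nπx/a) = −(nπ/a)²·sin(nπx/a); on 0 ≤ x ≤ a, ∫sin²(nπx/a) dx = a/2 and ∫sin(nπx/a)·cos(nπx/a) dx = 0.
State is unnormalized: ∫|u|² dx = 0.89000, and ∫u*·(−ħ² u'') dx = 24.951, so ⟨p²⟩ = 24.951 / 0.89000.
⟨p²⟩ = 28.035.

28.0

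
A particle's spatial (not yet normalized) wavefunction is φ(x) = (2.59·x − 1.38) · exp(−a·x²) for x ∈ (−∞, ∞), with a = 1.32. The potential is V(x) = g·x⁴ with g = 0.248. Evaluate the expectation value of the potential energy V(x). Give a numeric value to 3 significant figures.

0.0694

⟨V⟩ = ∫ V(x)·|φ|² dx / ∫|φ|² dx.
Expand each integrand as polynomial × e^(−2ax²) and use ∫x^(2j)·e^(−2ax²) dx = (2j−1)!!/(4a)^j · √(π/(2a)), odd powers → 0; here √(π/(2a)) = 1.0909.
State is unnormalized: ∫|φ|² dx = 3.4634, and ∫φ*·V(x)·φ dx = 0.24037, so ⟨V⟩ = 0.24037 / 3.4634.
⟨V⟩ = 0.069405.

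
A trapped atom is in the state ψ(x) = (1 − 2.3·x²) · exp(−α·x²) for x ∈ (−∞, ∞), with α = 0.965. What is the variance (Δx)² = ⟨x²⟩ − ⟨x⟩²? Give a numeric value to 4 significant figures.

0.8158

Compute ⟨x⟩ and ⟨x²⟩ separately, then (Δx)² = ⟨x²⟩ − ⟨x⟩².
Expand each integrand as polynomial × e^(−2αx²) and use ∫x^(2j)·e^(−2αx²) dx = (2j−1)!!/(4α)^j · √(π/(2α)), odd powers → 0; here √(π/(2α)) = 1.2758.
Normalization: ∫|ψ|² dx = 1.1143.
⟨x⟩ = 0.0000 and ⟨x²⟩ = 0.81584.
(Δx)² = 0.81584 − (0.0000)² = 0.81584.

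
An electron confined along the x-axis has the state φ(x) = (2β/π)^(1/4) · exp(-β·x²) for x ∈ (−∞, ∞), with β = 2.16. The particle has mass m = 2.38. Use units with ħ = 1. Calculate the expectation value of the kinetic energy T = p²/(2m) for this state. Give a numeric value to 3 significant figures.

T = −(ħ²/2m) d²/dx², so ⟨T⟩ = −(ħ²/2m) ∫ φ*·φ'' dx; with m = 2.38.
Gaussian moments: ∫x^(2j)·e^(−2βx²) dx = (2j−1)!!/(4β)^j · √(π/(2β)), odd powers integrate to 0; here √(π/(2β)) = 0.85277. Derivatives: d/dx e^(−βx²) = −2βx·e^(−βx²), d²/dx² e^(−βx²) = (4β²x² − 2β)·e^(−βx²).
⟨T⟩ = 0.45378.

0.454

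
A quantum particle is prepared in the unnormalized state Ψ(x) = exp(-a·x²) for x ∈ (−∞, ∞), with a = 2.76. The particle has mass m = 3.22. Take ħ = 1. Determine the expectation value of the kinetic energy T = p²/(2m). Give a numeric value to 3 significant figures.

T = −(ħ²/2m) d²/dx², so ⟨T⟩ = −(ħ²/2m) ∫ Ψ*·Ψ'' dx / ∫|Ψ|² dx; with m = 3.22.
Gaussian moments: ∫x^(2j)·e^(−2ax²) dx = (2j−1)!!/(4a)^j · √(π/(2a)), odd powers integrate to 0; here √(π/(2a)) = 0.75441. Derivatives: d/dx e^(−ax²) = −2ax·e^(−ax²), d²/dx² e^(−ax²) = (4a²x² − 2a)·e^(−ax²).
State is unnormalized: ∫|Ψ|² dx = 0.75441, and ∫Ψ*·(−ħ²/2m · Ψ'') dx = 0.32332, so ⟨T⟩ = 0.32332 / 0.75441.
⟨T⟩ = 0.42857.

0.429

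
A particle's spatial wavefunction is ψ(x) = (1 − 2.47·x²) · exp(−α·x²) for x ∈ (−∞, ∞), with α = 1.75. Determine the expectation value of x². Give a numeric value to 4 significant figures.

0.1605

⟨x²⟩ = ∫ x²·|ψ|² dx / ∫|ψ|² dx (integrals over the domain).
Expand each integrand as polynomial × e^(−2αx²) and use ∫x^(2j)·e^(−2αx²) dx = (2j−1)!!/(4α)^j · √(π/(2α)), odd powers → 0; here √(π/(2α)) = 0.94742.
State is unnormalized: ∫|ψ|² dx = 0.63269, and ∫ψ*·x²·ψ dx = 0.10157, so ⟨x²⟩ = 0.10157 / 0.63269.
⟨x²⟩ = 0.16054.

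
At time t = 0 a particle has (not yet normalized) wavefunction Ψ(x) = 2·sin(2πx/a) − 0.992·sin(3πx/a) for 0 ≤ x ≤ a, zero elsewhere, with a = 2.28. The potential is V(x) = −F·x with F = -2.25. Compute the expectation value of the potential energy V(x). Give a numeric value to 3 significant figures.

⟨V⟩ = ∫ V(x)·|Ψ|² dx / ∫|Ψ|² dx.
On 0 ≤ x ≤ a (j ≠ l): ∫sin²(jπx/a) dx = a/2, ∫sin(jπx/a)·sin(lπx/a) dx = 0; diagonal moments ∫x·sin²(jπx/a) dx = a²/4, ∫x²·sin²(jπx/a) dx = a³·(1/6 − 1/(4j²π²)); cross terms ∫x·sin(jπx/a)·sin(lπx/a) dx = 0 for j + l even and −4jla²/(π²(j² − l²)²) for j + l odd, ∫x²·sin(jπx/a)·sin(lπx/a) dx = (−1)^(j+l)·4jla³/(π²(j² − l²)²); higher powers the same way via product-to-sum and parts.
State is unnormalized: ∫|Ψ|² dx = 5.6818, and ∫Ψ*·V(x)·Ψ dx = 19.088, so ⟨V⟩ = 19.088 / 5.6818.
⟨V⟩ = 3.3595.

3.36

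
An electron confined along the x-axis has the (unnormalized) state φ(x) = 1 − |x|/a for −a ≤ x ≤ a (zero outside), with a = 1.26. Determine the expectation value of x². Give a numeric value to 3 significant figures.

0.159

⟨x²⟩ = ∫ x²·|φ|² dx / ∫|φ|² dx (integrals over the domain).
φ is even, so ∫ over [−a, a] = 2∫₀ᵃ with φ = 1 − x/a there: ∫₀ᵃ (1 − x/a)² dx = a/3, ∫₀ᵃ x²(1 − x/a)² dx = a³/30, ∫₀ᵃ x⁴(1 − x/a)² dx = a⁵/105.
State is unnormalized: ∫|φ|² dx = 0.84000, and ∫φ*·x²·φ dx = 0.13336, so ⟨x²⟩ = 0.13336 / 0.84000.
⟨x²⟩ = 0.15876.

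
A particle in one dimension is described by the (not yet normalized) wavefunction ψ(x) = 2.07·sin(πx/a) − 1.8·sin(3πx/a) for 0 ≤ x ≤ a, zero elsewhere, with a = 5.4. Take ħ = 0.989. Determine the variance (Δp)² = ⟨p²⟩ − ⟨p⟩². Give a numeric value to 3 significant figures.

Compute ⟨p⟩ and ⟨p²⟩ separately; (Δp)² = ⟨p²⟩ − ⟨p⟩².
d²/dx² sin(jπx/a) = −(jπ/a)²·sin(jπx/a); on 0 ≤ x ≤ a, ∫sin²(jπx/a) dx = a/2 and ∫sin(jπx/a)·sin(lπx/a) dx = 0 for j ≠ l, so only diagonal terms survive in ∫|ψ|² and ∫ψ·ψ″; ∫ψ·ψ′ dx = [ψ²/2] between the walls = 0.
Normalization: ∫|ψ|² dx = 20.317.
⟨p⟩ = 0.0000 and ⟨p²⟩ = 1.4714.
(Δp)² = 1.4714 − (0.0000)² = 1.4714.

1.47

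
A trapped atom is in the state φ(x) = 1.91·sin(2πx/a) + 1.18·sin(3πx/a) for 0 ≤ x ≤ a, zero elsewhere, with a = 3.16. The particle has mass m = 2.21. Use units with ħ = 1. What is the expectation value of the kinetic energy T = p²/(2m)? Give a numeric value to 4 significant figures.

T = −(ħ²/2m) d²/dx², so ⟨T⟩ = −(ħ²/2m) ∫ φ*·φ'' dx / ∫|φ|² dx; with m = 2.21.
d²/dx² sin(jπx/a) = −(jπ/a)²·sin(jπx/a); on 0 ≤ x ≤ a, ∫sin²(jπx/a) dx = a/2 and ∫sin(jπx/a)·sin(lπx/a) dx = 0 for j ≠ l, so only diagonal terms survive in ∫|φ|² and ∫φ·φ″; ∫φ·φ′ dx = [φ²/2] between the walls = 0.
State is unnormalized: ∫|φ|² dx = 7.9640, and ∫φ*·(−ħ²/2m · φ'') dx = 9.5833, so ⟨T⟩ = 9.5833 / 7.9640.
⟨T⟩ = 1.2033.

1.203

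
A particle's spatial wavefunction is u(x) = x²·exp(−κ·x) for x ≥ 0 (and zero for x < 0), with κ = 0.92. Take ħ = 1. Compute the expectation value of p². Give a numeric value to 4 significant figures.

p² u = −ħ² d²u/dx²; ⟨p²⟩ = −ħ² ∫ u*·u'' dx / ∫|u|² dx.
Differentiate x²·exp(−κ·x) with the product rule; every integrand then reduces to terms xʲ·e^(−2κx) on [0, ∞), with ∫₀^∞ xʲ·e^(−2κx) dx = j!/(2κ)^(j+1).
State is unnormalized: ∫|u|² dx = 1.1379, and ∫u*·(−ħ² u'') dx = 0.32105, so ⟨p²⟩ = 0.32105 / 1.1379.
⟨p²⟩ = 0.28213.

0.2821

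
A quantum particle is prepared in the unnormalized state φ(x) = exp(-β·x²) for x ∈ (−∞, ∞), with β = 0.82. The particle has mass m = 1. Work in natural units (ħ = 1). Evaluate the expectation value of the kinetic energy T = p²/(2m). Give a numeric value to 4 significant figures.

T = −(ħ²/2m) d²/dx², so ⟨T⟩ = −(ħ²/2m) ∫ φ*·φ'' dx / ∫|φ|² dx; with m = 1.
Gaussian moments: ∫x^(2j)·e^(−2βx²) dx = (2j−1)!!/(4β)^j · √(π/(2β)), odd powers integrate to 0; here √(π/(2β)) = 1.3841. Derivatives: d/dx e^(−βx²) = −2βx·e^(−βx²), d²/dx² e^(−βx²) = (4β²x² − 2β)·e^(−βx²).
State is unnormalized: ∫|φ|² dx = 1.3841, and ∫φ*·(−ħ²/2m · φ'') dx = 0.56746, so ⟨T⟩ = 0.56746 / 1.3841.
⟨T⟩ = 0.41000.

0.4100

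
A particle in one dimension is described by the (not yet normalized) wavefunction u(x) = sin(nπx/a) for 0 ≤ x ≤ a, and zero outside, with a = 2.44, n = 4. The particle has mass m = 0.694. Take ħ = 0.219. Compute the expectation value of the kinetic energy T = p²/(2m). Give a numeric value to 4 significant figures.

0.9165

T = −(ħ²/2m) d²/dx², so ⟨T⟩ = −(ħ²/2m) ∫ u*·u'' dx / ∫|u|² dx; with m = 0.694.
d/dx sin(nπx/a) = (nπ/a)·cos(nπx/a) and d²/dx² sin(nπx/a) = −(nπ/a)²·sin(nπx/a); on 0 ≤ x ≤ a, ∫sin²(nπx/a) dx = a/2 and ∫sin(nπx/a)·cos(nπx/a) dx = 0.
State is unnormalized: ∫|u|² dx = 1.2200, and ∫u*·(−ħ²/2m · u'') dx = 1.1181, so ⟨T⟩ = 1.1181 / 1.2200.
⟨T⟩ = 0.91651.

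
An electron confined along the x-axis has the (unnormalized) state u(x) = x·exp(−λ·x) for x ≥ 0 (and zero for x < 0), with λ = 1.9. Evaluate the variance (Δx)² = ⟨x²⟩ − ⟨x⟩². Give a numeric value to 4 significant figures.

Compute ⟨x⟩ and ⟨x²⟩ separately, then (Δx)² = ⟨x²⟩ − ⟨x⟩².
Every integrand reduces to terms xʲ·e^(−2λx) on [0, ∞); use ∫₀^∞ xʲ·e^(−2λx) dx = j!/(2λ)^(j+1).
Normalization: ∫|u|² dx = 0.036448.
⟨x⟩ = 0.78947 and ⟨x²⟩ = 0.83102.
(Δx)² = 0.83102 − (0.78947)² = 0.20776.

0.2078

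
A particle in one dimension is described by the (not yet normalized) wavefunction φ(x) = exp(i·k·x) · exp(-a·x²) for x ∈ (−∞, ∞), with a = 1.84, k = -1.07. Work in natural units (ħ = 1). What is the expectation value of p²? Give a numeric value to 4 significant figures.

p² φ = −ħ² d²φ/dx²; ⟨p²⟩ = −ħ² ∫ φ*·φ'' dx / ∫|φ|² dx.
Gaussian moments: ∫x^(2j)·e^(−2ax²) dx = (2j−1)!!/(4a)^j · √(π/(2a)), odd powers integrate to 0; here √(π/(2a)) = 0.92396. Derivatives: φ′ = (ik − 2ax)·φ, φ″ = ((ik − 2ax)² − 2a)·φ; the odd-in-x pieces drop out.
State is unnormalized: ∫|φ|² dx = 0.92396, and ∫φ*·(−ħ² φ'') dx = 2.7579, so ⟨p²⟩ = 2.7579 / 0.92396.
⟨p²⟩ = 2.9849.

2.985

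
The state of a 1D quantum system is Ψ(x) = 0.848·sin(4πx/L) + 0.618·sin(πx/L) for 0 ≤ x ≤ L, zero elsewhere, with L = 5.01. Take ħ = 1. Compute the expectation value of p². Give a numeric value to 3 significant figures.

4.25

p² Ψ = −ħ² d²Ψ/dx²; ⟨p²⟩ = −ħ² ∫ Ψ*·Ψ'' dx / ∫|Ψ|² dx.
d²/dx² sin(jπx/L) = −(jπ/L)²·sin(jπx/L); on 0 ≤ x ≤ L, ∫sin²(jπx/L) dx = L/2 and ∫sin(jπx/L)·sin(lπx/L) dx = 0 for j ≠ l, so only diagonal terms survive in ∫|Ψ|² and ∫Ψ·Ψ″; ∫Ψ·Ψ′ dx = [Ψ²/2] between the walls = 0.
State is unnormalized: ∫|Ψ|² dx = 2.7581, and ∫Ψ*·(−ħ² Ψ'') dx = 11.709, so ⟨p²⟩ = 11.709 / 2.7581.
⟨p²⟩ = 4.2454.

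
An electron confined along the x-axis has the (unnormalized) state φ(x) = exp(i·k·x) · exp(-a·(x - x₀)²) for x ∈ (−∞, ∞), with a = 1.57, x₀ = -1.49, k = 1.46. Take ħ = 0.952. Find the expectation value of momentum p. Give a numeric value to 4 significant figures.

p φ = −iħ dφ/dx; then ⟨p⟩ = ∫ φ*·(pφ) dx / ∫|φ|² dx.
Gaussian moments (u = x − x₀): ∫u^(2j)·e^(−2au²) du = (2j−1)!!/(4a)^j · √(π/(2a)), odd powers integrate to 0; here √(π/(2a)) = 1.0003. Derivatives: φ′ = (ik − 2au)·φ, φ″ = ((ik − 2au)² − 2a)·φ; the odd-in-u pieces drop out.
State is unnormalized: ∫|φ|² dx = 1.0003, and ∫φ*·(−iħ φ') dx = 1.3903, so ⟨p⟩ = 1.3903 / 1.0003.
⟨p⟩ = 1.3899.

1.390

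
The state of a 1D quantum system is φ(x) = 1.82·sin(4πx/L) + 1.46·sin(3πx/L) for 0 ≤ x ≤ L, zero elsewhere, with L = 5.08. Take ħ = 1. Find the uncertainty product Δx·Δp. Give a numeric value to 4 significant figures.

2.335

Δx = √(⟨x²⟩−⟨x⟩²), Δp = √(⟨p²⟩−⟨p⟩²).
On 0 ≤ x ≤ L (j ≠ l): ∫sin²(jπx/L) dx = L/2, ∫sin(jπx/L)·sin(lπx/L) dx = 0; diagonal moments ∫x·sin²(jπx/L) dx = L²/4, ∫x²·sin²(jπx/L) dx = L³·(1/6 − 1/(4j²π²)); cross terms ∫x·sin(jπx/L)·sin(lπx/L) dx = 0 for j + l even and −4jlL²/(π²(j² − l²)²) for j + l odd, ∫x²·sin(jπx/L)·sin(lπx/L) dx = (−1)^(j+l)·4jlL³/(π²(j² − l²)²); higher powers the same way via product-to-sum and parts. d²/dx² sin(jπx/L) = −(jπ/L)²·sin(jπx/L); on 0 ≤ x ≤ L, ∫sin²(jπx/L) dx = L/2 and ∫sin(jπx/L)·sin(lπx/L) dx = 0 for j ≠ l, so only diagonal terms survive in ∫|φ|² and ∫φ·φ″; ∫φ·φ′ dx = [φ²/2] between the walls = 0.
Normalization: ∫|φ|² dx = 13.828.
⟨x⟩ = 1.5556, ⟨x²⟩ = 3.4947 ⇒ Δx = 1.0368.
⟨p⟩ = 0.0000, ⟨p²⟩ = 5.0709 ⇒ Δp = 2.2519.
Δx·Δp = 2.3347.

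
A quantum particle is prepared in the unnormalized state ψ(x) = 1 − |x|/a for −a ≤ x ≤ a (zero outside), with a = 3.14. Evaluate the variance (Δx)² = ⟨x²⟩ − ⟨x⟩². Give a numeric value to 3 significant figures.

0.986

Compute ⟨x⟩ and ⟨x²⟩ separately, then (Δx)² = ⟨x²⟩ − ⟨x⟩².
ψ is even, so ∫ over [−a, a] = 2∫₀ᵃ with ψ = 1 − x/a there: ∫₀ᵃ (1 − x/a)² dx = a/3, ∫₀ᵃ x²(1 − x/a)² dx = a³/30, ∫₀ᵃ x⁴(1 − x/a)² dx = a⁵/105.
Normalization: ∫|ψ|² dx = 2.0933.
⟨x⟩ = 0.0000 and ⟨x²⟩ = 0.98596.
(Δx)² = 0.98596 − (0.0000)² = 0.98596.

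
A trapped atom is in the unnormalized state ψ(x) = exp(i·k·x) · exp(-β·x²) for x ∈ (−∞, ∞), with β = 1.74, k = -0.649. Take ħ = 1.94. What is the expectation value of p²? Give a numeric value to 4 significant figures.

p² ψ = −ħ² d²ψ/dx²; ⟨p²⟩ = −ħ² ∫ ψ*·ψ'' dx / ∫|ψ|² dx.
Gaussian moments: ∫x^(2j)·e^(−2βx²) dx = (2j−1)!!/(4β)^j · √(π/(2β)), odd powers integrate to 0; here √(π/(2β)) = 0.95013. Derivatives: ψ′ = (ik − 2βx)·ψ, ψ″ = ((ik − 2βx)² − 2β)·ψ; the odd-in-x pieces drop out.
State is unnormalized: ∫|ψ|² dx = 0.95013, and ∫ψ*·(−ħ² ψ'') dx = 7.7283, so ⟨p²⟩ = 7.7283 / 0.95013.
⟨p²⟩ = 8.1339.

8.134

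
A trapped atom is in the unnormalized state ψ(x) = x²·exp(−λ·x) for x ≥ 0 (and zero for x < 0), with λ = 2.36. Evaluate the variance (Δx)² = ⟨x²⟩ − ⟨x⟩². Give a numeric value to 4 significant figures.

Compute ⟨x⟩ and ⟨x²⟩ separately, then (Δx)² = ⟨x²⟩ − ⟨x⟩².
Every integrand reduces to terms xʲ·e^(−2λx) on [0, ∞); use ∫₀^∞ xʲ·e^(−2λx) dx = j!/(2λ)^(j+1).
Normalization: ∫|ψ|² dx = 0.010245.
⟨x⟩ = 1.0593 and ⟨x²⟩ = 1.3466.
(Δx)² = 1.3466 − (1.0593)² = 0.22443.

0.2244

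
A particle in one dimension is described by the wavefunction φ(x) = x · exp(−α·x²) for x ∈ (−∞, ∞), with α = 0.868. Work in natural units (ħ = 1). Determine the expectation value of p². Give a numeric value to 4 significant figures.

p² φ = −ħ² d²φ/dx²; ⟨p²⟩ = −ħ² ∫ φ*·φ'' dx / ∫|φ|² dx.
Expand each integrand as polynomial × e^(−2αx²) and use ∫x^(2j)·e^(−2αx²) dx = (2j−1)!!/(4α)^j · √(π/(2α)), odd powers → 0; here √(π/(2α)) = 1.3452. Differentiate with the product rule, d/dx e^(−αx²) = −2αx·e^(−αx²).
State is unnormalized: ∫|φ|² dx = 0.38745, and ∫φ*·(−ħ² φ'') dx = 1.0089, so ⟨p²⟩ = 1.0089 / 0.38745.
⟨p²⟩ = 2.6040.

2.604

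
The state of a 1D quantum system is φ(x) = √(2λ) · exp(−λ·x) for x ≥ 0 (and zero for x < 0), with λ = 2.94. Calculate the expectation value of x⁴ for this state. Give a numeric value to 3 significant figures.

0.0201

⟨x⁴⟩ = ∫ x⁴·|φ|² dx (integrals over the domain).
Every integrand reduces to terms xʲ·e^(−2λx) on [0, ∞); use ∫₀^∞ xʲ·e^(−2λx) dx = j!/(2λ)^(j+1).
⟨x⁴⟩ = 0.020077.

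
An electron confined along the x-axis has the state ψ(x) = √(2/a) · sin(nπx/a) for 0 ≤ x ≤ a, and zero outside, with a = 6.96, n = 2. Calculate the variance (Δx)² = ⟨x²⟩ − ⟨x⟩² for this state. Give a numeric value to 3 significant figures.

3.42

Compute ⟨x⟩ and ⟨x²⟩ separately, then (Δx)² = ⟨x²⟩ − ⟨x⟩².
With sin²θ = (1 − cos2θ)/2 on 0 ≤ x ≤ a: ∫sin²(nπx/a) dx = a/2, ∫x·sin²(nπx/a) dx = a²/4, ∫x²·sin²(nπx/a) dx = a³·(1/6 − 1/(4n²π²)); higher powers xᵏ the same way, integrating xᵏ·cos(2nπx/a) by parts.
⟨x⟩ = 3.4800 and ⟨x²⟩ = 15.534.
(Δx)² = 15.534 − (3.4800)² = 3.4233.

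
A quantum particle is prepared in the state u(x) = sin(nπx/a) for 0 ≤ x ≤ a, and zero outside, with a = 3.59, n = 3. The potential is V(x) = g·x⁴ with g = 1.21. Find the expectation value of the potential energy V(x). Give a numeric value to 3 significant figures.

38.0

⟨V⟩ = ∫ V(x)·|u|² dx / ∫|u|² dx.
With sin²θ = (1 − cos2θ)/2 on 0 ≤ x ≤ a: ∫sin²(nπx/a) dx = a/2, ∫x·sin²(nπx/a) dx = a²/4, ∫x²·sin²(nπx/a) dx = a³·(1/6 − 1/(4n²π²)); higher powers xᵏ the same way, integrating xᵏ·cos(2nπx/a) by parts.
State is unnormalized: ∫|u|² dx = 1.7950, and ∫u*·V(x)·u dx = 68.161, so ⟨V⟩ = 68.161 / 1.7950.
⟨V⟩ = 37.972.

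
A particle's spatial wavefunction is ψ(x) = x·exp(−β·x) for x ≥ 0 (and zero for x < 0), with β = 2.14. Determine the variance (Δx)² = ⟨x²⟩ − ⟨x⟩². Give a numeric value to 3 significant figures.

Compute ⟨x⟩ and ⟨x²⟩ separately, then (Δx)² = ⟨x²⟩ − ⟨x⟩².
Every integrand reduces to terms xʲ·e^(−2βx) on [0, ∞); use ∫₀^∞ xʲ·e^(−2βx) dx = j!/(2β)^(j+1).
Normalization: ∫|ψ|² dx = 0.025509.
⟨x⟩ = 0.70093 and ⟨x²⟩ = 0.65508.
(Δx)² = 0.65508 − (0.70093)² = 0.16377.

0.164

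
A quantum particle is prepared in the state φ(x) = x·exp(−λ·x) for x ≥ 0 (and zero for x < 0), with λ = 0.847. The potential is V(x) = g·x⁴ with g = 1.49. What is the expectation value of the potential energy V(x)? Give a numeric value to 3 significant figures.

65.1

⟨V⟩ = ∫ V(x)·|φ|² dx / ∫|φ|² dx.
Every integrand reduces to terms xʲ·e^(−2λx) on [0, ∞); use ∫₀^∞ xʲ·e^(−2λx) dx = j!/(2λ)^(j+1).
State is unnormalized: ∫|φ|² dx = 0.41142, and ∫φ*·V(x)·φ dx = 26.799, so ⟨V⟩ = 26.799 / 0.41142.
⟨V⟩ = 65.138.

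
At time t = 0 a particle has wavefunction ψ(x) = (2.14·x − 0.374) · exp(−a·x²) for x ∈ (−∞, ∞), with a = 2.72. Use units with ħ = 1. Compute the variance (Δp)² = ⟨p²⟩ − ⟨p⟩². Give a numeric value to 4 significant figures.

Compute ⟨p⟩ and ⟨p²⟩ separately; (Δp)² = ⟨p²⟩ − ⟨p⟩².
Expand each integrand as polynomial × e^(−2ax²) and use ∫x^(2j)·e^(−2ax²) dx = (2j−1)!!/(4a)^j · √(π/(2a)), odd powers → 0; here √(π/(2a)) = 0.75993. Differentiate with the product rule, d/dx e^(−ax²) = −2ax·e^(−ax²).
Normalization: ∫|ψ|² dx = 0.42617.
⟨p⟩ = 0.0000 and ⟨p²⟩ = 6.8031.
(Δp)² = 6.8031 − (0.0000)² = 6.8031.

6.803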